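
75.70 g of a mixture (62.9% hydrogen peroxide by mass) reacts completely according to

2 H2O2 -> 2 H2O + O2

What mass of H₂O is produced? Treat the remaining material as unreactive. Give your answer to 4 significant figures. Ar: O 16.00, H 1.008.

25.22 g

Mass of pure H2O2 = 75.70 g × 0.629 = 47.615 g.
M(H2O2) = 2(1.008) + 2(16.00) = 34.016 g/mol.
M(H2O) = 2(1.008) + 16.00 = 18.016 g/mol.
n(H2O2) = 47.615 g / 34.016 g/mol = 1.3998 mol.
From the equation the H2O2:H2O mole ratio is 2:2, so n(H2O) = 1.3998 × 2/2 = 1.3998 mol.
Mass of H2O = 1.3998 mol × 18.016 g/mol = 25.219 g.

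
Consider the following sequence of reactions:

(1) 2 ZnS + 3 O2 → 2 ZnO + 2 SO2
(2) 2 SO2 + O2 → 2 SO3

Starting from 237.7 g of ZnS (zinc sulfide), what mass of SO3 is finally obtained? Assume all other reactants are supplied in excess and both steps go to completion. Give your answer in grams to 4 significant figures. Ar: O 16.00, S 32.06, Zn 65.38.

M(ZnS) = 65.38 + 32.06 = 97.44 g/mol.
M(SO3) = 32.06 + 3(16.00) = 80.06 g/mol.
n(ZnS) = 237.70 / 97.44 = 2.4394 mol.
Step 1 gives a 2:2 ratio of ZnS to SO2, so n(SO2) = 2.4394 mol.
In step 2 the SO2:SO3 ratio is 2:2, so n(SO3) = 2.4394 mol.
Mass of SO3 = 2.4394 × 80.06 = 195.30 g.

195.3 g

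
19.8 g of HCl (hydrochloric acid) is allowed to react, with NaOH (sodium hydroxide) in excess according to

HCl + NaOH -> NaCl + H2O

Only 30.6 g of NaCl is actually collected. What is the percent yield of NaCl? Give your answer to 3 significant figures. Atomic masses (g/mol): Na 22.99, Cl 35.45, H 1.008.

M(HCl) = 1.008 + 35.45 = 36.458 g/mol.
M(NaCl) = 22.99 + 35.45 = 58.44 g/mol.
n(HCl) = 19.80 g / 36.458 g/mol = 0.5431 mol.
From the equation the HCl:NaCl mole ratio is 1:1, so n(NaCl) = 0.5431 × 1/1 = 0.5431 mol.
Mass of NaCl = 0.5431 mol × 58.44 g/mol = 31.74 g.
This is the theoretical yield. Percent yield = 30.6 g / 31.74 g × 100% = 96.41%.

96.4 %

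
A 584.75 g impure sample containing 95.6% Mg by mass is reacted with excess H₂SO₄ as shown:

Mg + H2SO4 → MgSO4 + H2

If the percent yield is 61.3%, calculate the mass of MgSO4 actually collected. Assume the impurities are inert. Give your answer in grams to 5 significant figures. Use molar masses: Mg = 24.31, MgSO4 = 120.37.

1696.8 g

Pure Mg available = 584.75 g × 0.956 = 559.021 g.
n(Mg) = 559.021 g / 24.31 g/mol = 22.9955 mol.
From the equation the Mg:MgSO4 mole ratio is 1:1, so n(MgSO4) = 22.9955 × 1/1 = 22.9955 mol.
Mass of MgSO4 = 22.9955 mol × 120.37 g/mol = 2767.97 g.
Actual mass collected = 2767.97 g × 0.613 = 1696.77 g.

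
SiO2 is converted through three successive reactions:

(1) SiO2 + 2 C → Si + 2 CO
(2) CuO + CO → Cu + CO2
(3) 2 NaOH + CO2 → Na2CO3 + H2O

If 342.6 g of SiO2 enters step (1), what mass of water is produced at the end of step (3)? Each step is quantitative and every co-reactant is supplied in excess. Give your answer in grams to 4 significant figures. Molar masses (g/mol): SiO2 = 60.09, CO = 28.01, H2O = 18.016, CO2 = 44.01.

n(SiO2) = 342.6 / 60.09 = 5.7014 mol.
Reaction (1): SiO2→CO ratio 1:2 ⇒ n(CO) = 11.403 mol.
Reaction (2): CO→CO2 ratio 1:1 ⇒ n(CO2) = 11.403 mol.
Reaction (3): CO2→H2O ratio 1:1 ⇒ n(H2O) = 11.403 mol.
Mass of H2O = 11.403 × 18.016 = 205.43 g.

205.4 g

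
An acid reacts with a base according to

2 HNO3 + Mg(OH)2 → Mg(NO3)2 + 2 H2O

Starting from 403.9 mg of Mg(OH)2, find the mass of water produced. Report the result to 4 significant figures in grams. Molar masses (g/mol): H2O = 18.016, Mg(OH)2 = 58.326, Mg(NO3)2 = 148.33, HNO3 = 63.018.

0.2495 g

Convert: 403.9 mg = 0.40390 g.
n(Mg(OH)2) = 0.40390 g / 58.326 g/mol = 0.0069249 mol.
From the equation the Mg(OH)2:H2O mole ratio is 1:2, so n(H2O) = 0.0069249 × 2/1 = 0.013850 mol.
Mass of H2O = 0.013850 mol × 18.016 g/mol = 0.24952 g.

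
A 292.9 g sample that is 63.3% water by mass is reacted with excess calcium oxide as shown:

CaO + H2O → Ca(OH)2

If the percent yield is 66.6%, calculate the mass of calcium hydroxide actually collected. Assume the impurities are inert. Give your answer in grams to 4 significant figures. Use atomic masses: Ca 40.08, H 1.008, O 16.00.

507.8 g

Pure H2O available = 292.9 g × 0.633 = 185.41 g.
M(H2O) = 2(1.008) + 16.00 = 18.016 g/mol.
M(Ca(OH)2) = 40.08 + 2(16.00) + 2(1.008) = 74.096 g/mol.
n(H2O) = 185.41 g / 18.016 g/mol = 10.291 mol.
From the equation the H2O:Ca(OH)2 mole ratio is 1:1, so n(Ca(OH)2) = 10.291 × 1/1 = 10.291 mol.
Mass of Ca(OH)2 = 10.291 mol × 74.096 g/mol = 762.53 g.
Actual mass collected = 762.53 g × 0.666 = 507.85 g.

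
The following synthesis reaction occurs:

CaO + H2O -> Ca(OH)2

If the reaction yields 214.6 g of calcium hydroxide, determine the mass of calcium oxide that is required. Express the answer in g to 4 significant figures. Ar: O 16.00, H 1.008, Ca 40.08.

M(Ca(OH)2) = 40.08 + 2(16.00) + 2(1.008) = 74.096 g/mol.
M(CaO) = 40.08 + 16.00 = 56.08 g/mol.
n(Ca(OH)2) = 214.60 g / 74.096 g/mol = 2.8962 mol.
From the equation the Ca(OH)2:CaO mole ratio is 1:1, so n(CaO) = 2.8962 × 1/1 = 2.8962 mol.
Mass of CaO = 2.8962 mol × 56.08 g/mol = 162.42 g.

162.4 g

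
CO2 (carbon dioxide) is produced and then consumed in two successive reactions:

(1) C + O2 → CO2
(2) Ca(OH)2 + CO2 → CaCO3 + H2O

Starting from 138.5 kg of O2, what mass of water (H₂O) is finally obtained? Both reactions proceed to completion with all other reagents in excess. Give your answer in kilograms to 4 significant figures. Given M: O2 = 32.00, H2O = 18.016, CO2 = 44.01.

77.98 kg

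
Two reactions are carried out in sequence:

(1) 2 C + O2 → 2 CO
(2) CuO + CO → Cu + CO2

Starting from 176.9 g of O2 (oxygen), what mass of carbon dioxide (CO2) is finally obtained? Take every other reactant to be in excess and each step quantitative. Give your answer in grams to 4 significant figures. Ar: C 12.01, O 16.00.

M(O2) = 2(16.00) = 32.00 g/mol.
M(CO2) = 12.01 + 2(16.00) = 44.01 g/mol.
n(O2) = 176.90 / 32.00 = 5.5281 mol.
Step 1 gives a 1:2 ratio of O2 to CO, so n(CO) = 11.056 mol.
In step 2 the CO:CO2 ratio is 1:1, so n(CO2) = 11.056 mol.
Mass of CO2 = 11.056 × 44.01 = 486.59 g.

486.6 g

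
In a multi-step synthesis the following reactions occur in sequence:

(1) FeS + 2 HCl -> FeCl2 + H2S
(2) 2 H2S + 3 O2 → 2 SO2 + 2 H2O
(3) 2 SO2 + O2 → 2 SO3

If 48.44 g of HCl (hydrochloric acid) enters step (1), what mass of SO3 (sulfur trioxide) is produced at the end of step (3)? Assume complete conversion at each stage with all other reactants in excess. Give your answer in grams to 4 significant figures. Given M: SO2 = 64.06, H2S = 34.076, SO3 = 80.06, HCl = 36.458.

53.19 g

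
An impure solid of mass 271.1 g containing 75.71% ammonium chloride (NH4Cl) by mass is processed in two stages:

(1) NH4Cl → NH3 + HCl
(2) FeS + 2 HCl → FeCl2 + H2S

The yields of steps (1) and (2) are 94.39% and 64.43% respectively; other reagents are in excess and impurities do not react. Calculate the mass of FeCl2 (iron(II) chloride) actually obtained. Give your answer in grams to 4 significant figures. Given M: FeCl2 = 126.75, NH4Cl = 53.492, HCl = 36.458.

147.9 g

Pure NH4Cl = 271.1 × 0.7571 = 205.25 g.
n(NH4Cl) = 205.25 / 53.492 = 3.8370 mol.
Step 1 (NH4Cl:HCl = 1:1): theoretical n(HCl) = 3.8370 mol; at 94.39% yield, n(HCl) = 3.6218 mol.
Step 2 (HCl:FeCl2 = 2:1): theoretical n(FeCl2) = 1.8109 mol, so theoretical mass = 1.8109 × 126.75 = 229.53 g.
At 64.43% yield, actual mass of FeCl2 = 229.53 × 0.6443 = 147.89 g.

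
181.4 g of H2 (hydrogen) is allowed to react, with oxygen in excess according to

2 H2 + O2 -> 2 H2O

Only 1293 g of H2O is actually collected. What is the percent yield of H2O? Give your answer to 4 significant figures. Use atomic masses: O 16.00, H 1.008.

79.76 %

M(H2) = 2(1.008) = 2.016 g/mol.
M(H2O) = 2(1.008) + 16.00 = 18.016 g/mol.
n(H2) = 181.40 g / 2.016 g/mol = 89.980 mol.
From the equation the H2:H2O mole ratio is 2:2, so n(H2O) = 89.980 × 2/2 = 89.980 mol.
Mass of H2O = 89.980 mol × 18.016 g/mol = 1621.1 g.
This is the theoretical yield. Percent yield = 1293 g / 1621.1 g × 100% = 79.762%.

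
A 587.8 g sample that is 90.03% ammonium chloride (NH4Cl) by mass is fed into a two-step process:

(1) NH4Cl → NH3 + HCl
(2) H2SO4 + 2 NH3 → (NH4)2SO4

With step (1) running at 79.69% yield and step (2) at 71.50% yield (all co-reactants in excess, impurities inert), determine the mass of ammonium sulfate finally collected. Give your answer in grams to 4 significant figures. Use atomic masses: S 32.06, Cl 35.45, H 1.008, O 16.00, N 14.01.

372.4 g

Pure NH4Cl = 587.8 × 0.9003 = 529.20 g.
M(NH4Cl) = 14.01 + 4(1.008) + 35.45 = 53.492 g/mol.
M((NH4)2SO4) = 2(14.01) + 8(1.008) + 32.06 + 4(16.00) = 132.144 g/mol.
n(NH4Cl) = 529.20 / 53.492 = 9.8930 mol.
Step 1 (NH4Cl:NH3 = 1:1): theoretical n(NH3) = 9.8930 mol; at 79.69% yield, n(NH3) = 7.8837 mol.
Step 2 (NH3:(NH4)2SO4 = 2:1): theoretical n((NH4)2SO4) = 3.9419 mol, so theoretical mass = 3.9419 × 132.144 = 520.89 g.
At 71.50% yield, actual mass of (NH4)2SO4 = 520.89 × 0.7150 = 372.44 g.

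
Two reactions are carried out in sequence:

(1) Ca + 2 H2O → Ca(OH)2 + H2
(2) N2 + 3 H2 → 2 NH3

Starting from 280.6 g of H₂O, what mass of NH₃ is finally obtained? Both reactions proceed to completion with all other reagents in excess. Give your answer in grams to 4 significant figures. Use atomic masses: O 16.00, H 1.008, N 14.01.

88.44 g

M(H2O) = 2(1.008) + 16.00 = 18.016 g/mol.
M(NH3) = 14.01 + 3(1.008) = 17.034 g/mol.
n(H2O) = 280.60 / 18.016 = 15.575 mol.
Step 1 gives a 2:1 ratio of H2O to H2, so n(H2) = 7.7875 mol.
In step 2 the H2:NH3 ratio is 3:2, so n(NH3) = 5.1917 mol.
Mass of NH3 = 5.1917 × 17.034 = 88.435 g.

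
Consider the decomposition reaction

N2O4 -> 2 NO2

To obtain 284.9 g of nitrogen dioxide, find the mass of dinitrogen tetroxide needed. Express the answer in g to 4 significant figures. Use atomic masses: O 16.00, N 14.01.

M(NO2) = 14.01 + 2(16.00) = 46.01 g/mol.
M(N2O4) = 2(14.01) + 4(16.00) = 92.02 g/mol.
n(NO2) = 284.90 g / 46.01 g/mol = 6.1921 mol.
From the equation the NO2:N2O4 mole ratio is 2:1, so n(N2O4) = 6.1921 × 1/2 = 3.0961 mol.
Mass of N2O4 = 3.0961 mol × 92.02 g/mol = 284.90 g.

284.9 g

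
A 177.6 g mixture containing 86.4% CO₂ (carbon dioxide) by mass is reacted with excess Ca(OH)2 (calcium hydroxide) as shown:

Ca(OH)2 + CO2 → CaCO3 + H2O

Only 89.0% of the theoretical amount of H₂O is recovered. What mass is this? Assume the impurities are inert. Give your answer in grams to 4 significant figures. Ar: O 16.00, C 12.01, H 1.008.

Pure CO2 available = 177.6 g × 0.864 = 153.45 g.
M(CO2) = 12.01 + 2(16.00) = 44.01 g/mol.
M(H2O) = 2(1.008) + 16.00 = 18.016 g/mol.
n(CO2) = 153.45 g / 44.01 g/mol = 3.4866 mol.
From the equation the CO2:H2O mole ratio is 1:1, so n(H2O) = 3.4866 × 1/1 = 3.4866 mol.
Mass of H2O = 3.4866 mol × 18.016 g/mol = 62.815 g.
Actual mass collected = 62.815 g × 0.890 = 55.905 g.

55.91 g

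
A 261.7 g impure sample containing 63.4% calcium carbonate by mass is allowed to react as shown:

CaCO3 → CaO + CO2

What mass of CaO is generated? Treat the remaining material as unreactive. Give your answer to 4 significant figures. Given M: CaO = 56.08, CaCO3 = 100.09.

92.96 g

Mass of pure CaCO3 = 261.7 g × 0.634 = 165.92 g.
n(CaCO3) = 165.92 g / 100.09 g/mol = 1.6577 mol.
From the equation the CaCO3:CaO mole ratio is 1:1, so n(CaO) = 1.6577 × 1/1 = 1.6577 mol.
Mass of CaO = 1.6577 mol × 56.08 g/mol = 92.963 g.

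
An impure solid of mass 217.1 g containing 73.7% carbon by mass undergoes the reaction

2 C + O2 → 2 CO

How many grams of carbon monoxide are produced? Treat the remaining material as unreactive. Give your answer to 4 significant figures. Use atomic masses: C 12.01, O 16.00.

Mass of pure C = 217.1 g × 0.737 = 160.00 g.
M(C) = 12.01 g/mol.
M(CO) = 12.01 + 16.00 = 28.01 g/mol.
n(C) = 160.00 g / 12.01 g/mol = 13.322 mol.
From the equation the C:CO mole ratio is 2:2, so n(CO) = 13.322 × 2/2 = 13.322 mol.
Mass of CO = 13.322 mol × 28.01 g/mol = 373.16 g.

373.2 g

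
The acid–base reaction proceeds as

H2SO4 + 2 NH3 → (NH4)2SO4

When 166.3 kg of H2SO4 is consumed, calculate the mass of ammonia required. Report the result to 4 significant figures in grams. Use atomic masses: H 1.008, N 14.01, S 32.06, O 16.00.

57770 g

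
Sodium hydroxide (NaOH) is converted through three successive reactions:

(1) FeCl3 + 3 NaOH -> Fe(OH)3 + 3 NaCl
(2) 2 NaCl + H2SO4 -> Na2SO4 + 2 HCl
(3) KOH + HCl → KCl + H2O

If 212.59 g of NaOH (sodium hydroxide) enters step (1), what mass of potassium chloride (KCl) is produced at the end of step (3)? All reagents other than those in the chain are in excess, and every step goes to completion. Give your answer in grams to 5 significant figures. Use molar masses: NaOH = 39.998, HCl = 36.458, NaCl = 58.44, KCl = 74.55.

n(NaOH) = 212.59 / 39.998 = 5.31502 mol.
Reaction (1): NaOH→NaCl ratio 3:3 ⇒ n(NaCl) = 5.31502 mol.
Reaction (2): NaCl→HCl ratio 2:2 ⇒ n(HCl) = 5.31502 mol.
Reaction (3): HCl→KCl ratio 1:1 ⇒ n(KCl) = 5.31502 mol.
Mass of KCl = 5.31502 × 74.55 = 396.234 g.

396.23 g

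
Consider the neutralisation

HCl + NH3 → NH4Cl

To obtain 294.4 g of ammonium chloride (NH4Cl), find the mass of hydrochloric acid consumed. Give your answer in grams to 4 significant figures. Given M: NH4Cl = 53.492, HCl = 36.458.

n(NH4Cl) = 294.40 g / 53.492 g/mol = 5.5036 mol.
From the equation the NH4Cl:HCl mole ratio is 1:1, so n(HCl) = 5.5036 × 1/1 = 5.5036 mol.
Mass of HCl = 5.5036 mol × 36.458 g/mol = 200.65 g.

200.7 g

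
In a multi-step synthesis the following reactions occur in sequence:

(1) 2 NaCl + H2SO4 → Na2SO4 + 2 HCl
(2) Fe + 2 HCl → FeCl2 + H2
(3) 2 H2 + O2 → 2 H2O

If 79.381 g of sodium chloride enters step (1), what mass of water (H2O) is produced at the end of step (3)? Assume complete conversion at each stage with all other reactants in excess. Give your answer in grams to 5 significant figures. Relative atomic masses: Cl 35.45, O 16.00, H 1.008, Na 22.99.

M(NaCl) = 22.99 + 35.45 = 58.44 g/mol.
M(H2O) = 2(1.008) + 16.00 = 18.016 g/mol.
n(NaCl) = 79.381 / 58.44 = 1.35833 mol.
Reaction (1): NaCl→HCl ratio 2:2 ⇒ n(HCl) = 1.35833 mol.
Reaction (2): HCl→H2 ratio 2:1 ⇒ n(H2) = 0.679167 mol.
Reaction (3): H2→H2O ratio 2:2 ⇒ n(H2O) = 0.679167 mol.
Mass of H2O = 0.679167 × 18.016 = 12.2359 g.

12.236 g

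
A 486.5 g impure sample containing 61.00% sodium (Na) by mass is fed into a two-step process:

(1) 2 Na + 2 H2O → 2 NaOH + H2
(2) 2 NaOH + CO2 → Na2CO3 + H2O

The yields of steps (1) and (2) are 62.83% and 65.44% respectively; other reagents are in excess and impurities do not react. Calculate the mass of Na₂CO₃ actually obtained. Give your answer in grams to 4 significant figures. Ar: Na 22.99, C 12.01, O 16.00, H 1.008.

281.3 g

Pure Na = 486.5 × 0.6100 = 296.76 g.
M(Na) = 22.99 g/mol.
M(Na2CO3) = 2(22.99) + 12.01 + 3(16.00) = 105.99 g/mol.
n(Na) = 296.76 / 22.99 = 12.908 mol.
Step 1 (Na:NaOH = 2:2): theoretical n(NaOH) = 12.908 mol; at 62.83% yield, n(NaOH) = 8.1104 mol.
Step 2 (NaOH:Na2CO3 = 2:1): theoretical n(Na2CO3) = 4.0552 mol, so theoretical mass = 4.0552 × 105.99 = 429.81 g.
At 65.44% yield, actual mass of Na2CO3 = 429.81 × 0.6544 = 281.27 g.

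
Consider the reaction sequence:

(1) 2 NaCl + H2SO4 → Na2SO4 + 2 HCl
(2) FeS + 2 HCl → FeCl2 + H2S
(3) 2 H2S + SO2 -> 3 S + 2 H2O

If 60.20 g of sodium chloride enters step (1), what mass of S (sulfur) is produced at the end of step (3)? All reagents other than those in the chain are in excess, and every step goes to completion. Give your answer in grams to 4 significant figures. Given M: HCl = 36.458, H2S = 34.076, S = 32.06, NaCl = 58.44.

24.77 g

n(NaCl) = 60.20 / 58.44 = 1.0301 mol.
Reaction (1): NaCl→HCl ratio 2:2 ⇒ n(HCl) = 1.0301 mol.
Reaction (2): HCl→H2S ratio 2:1 ⇒ n(H2S) = 0.51506 mol.
Reaction (3): H2S→S ratio 2:3 ⇒ n(S) = 0.77259 mol.
Mass of S = 0.77259 × 32.06 = 24.769 g.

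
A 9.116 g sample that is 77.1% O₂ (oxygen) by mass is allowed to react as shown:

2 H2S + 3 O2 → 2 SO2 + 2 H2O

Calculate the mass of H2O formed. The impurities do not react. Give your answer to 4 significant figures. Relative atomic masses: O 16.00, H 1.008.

2.638 g

Mass of pure O2 = 9.116 g × 0.771 = 7.0284 g.
M(O2) = 2(16.00) = 32.00 g/mol.
M(H2O) = 2(1.008) + 16.00 = 18.016 g/mol.
n(O2) = 7.0284 g / 32.00 g/mol = 0.21964 mol.
From the equation the O2:H2O mole ratio is 3:2, so n(H2O) = 0.21964 × 2/3 = 0.14643 mol.
Mass of H2O = 0.14643 mol × 18.016 g/mol = 2.6380 g.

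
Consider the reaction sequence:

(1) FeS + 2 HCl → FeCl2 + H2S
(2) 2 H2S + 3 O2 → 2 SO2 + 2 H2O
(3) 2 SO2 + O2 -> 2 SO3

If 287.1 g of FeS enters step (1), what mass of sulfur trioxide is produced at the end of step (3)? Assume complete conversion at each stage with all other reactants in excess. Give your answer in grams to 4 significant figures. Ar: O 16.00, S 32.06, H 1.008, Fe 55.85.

261.5 g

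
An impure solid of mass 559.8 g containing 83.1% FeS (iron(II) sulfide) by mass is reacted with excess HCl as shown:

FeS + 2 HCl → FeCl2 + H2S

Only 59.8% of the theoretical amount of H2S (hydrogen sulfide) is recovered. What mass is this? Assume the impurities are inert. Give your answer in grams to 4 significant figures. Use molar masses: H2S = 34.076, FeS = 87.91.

Pure FeS available = 559.8 g × 0.831 = 465.19 g.
n(FeS) = 465.19 g / 87.91 g/mol = 5.2917 mol.
From the equation the FeS:H2S mole ratio is 1:1, so n(H2S) = 5.2917 × 1/1 = 5.2917 mol.
Mass of H2S = 5.2917 mol × 34.076 g/mol = 180.32 g.
Actual mass collected = 180.32 g × 0.598 = 107.83 g.

107.8 g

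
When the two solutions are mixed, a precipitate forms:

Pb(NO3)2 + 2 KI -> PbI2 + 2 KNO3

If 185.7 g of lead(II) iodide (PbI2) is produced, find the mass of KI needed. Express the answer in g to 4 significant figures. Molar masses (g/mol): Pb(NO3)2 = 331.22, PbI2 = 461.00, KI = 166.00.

n(PbI2) = 185.70 g / 461.00 g/mol = 0.40282 mol.
From the equation the PbI2:KI mole ratio is 1:2, so n(KI) = 0.40282 × 2/1 = 0.80564 mol.
Mass of KI = 0.80564 mol × 166.00 g/mol = 133.74 g.

133.7 g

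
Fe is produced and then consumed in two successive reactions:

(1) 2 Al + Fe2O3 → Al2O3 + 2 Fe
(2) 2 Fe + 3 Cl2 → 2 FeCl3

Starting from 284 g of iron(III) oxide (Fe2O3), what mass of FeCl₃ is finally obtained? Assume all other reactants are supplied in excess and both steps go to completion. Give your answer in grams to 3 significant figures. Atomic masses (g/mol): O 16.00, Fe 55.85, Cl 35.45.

M(Fe2O3) = 2(55.85) + 3(16.00) = 159.70 g/mol.
M(FeCl3) = 55.85 + 3(35.45) = 162.20 g/mol.
n(Fe2O3) = 284.0 / 159.70 = 1.778 mol.
Step 1 gives a 1:2 ratio of Fe2O3 to Fe, so n(Fe) = 3.557 mol.
In step 2 the Fe:FeCl3 ratio is 2:2, so n(FeCl3) = 3.557 mol.
Mass of FeCl3 = 3.557 × 162.20 = 576.9 g.

577 g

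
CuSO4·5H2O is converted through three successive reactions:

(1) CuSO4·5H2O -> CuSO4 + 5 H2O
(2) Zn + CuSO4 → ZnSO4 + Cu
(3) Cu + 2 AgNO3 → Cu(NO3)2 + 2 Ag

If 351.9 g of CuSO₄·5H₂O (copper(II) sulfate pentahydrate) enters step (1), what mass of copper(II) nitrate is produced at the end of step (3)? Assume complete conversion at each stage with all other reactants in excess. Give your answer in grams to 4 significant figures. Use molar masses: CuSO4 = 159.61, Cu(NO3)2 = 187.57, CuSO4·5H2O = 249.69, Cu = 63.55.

n(CuSO4·5H2O) = 351.9 / 249.69 = 1.4093 mol.
Reaction (1): CuSO4·5H2O→CuSO4 ratio 1:1 ⇒ n(CuSO4) = 1.4093 mol.
Reaction (2): CuSO4→Cu ratio 1:1 ⇒ n(Cu) = 1.4093 mol.
Reaction (3): Cu→Cu(NO3)2 ratio 1:1 ⇒ n(Cu(NO3)2) = 1.4093 mol.
Mass of Cu(NO3)2 = 1.4093 × 187.57 = 264.35 g.

264.4 g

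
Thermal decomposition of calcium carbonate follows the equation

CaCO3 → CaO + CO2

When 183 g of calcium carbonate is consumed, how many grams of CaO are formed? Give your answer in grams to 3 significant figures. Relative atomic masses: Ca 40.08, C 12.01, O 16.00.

103 g

M(CaCO3) = 40.08 + 12.01 + 3(16.00) = 100.09 g/mol.
M(CaO) = 40.08 + 16.00 = 56.08 g/mol.
n(CaCO3) = 183.0 g / 100.09 g/mol = 1.828 mol.
From the equation the CaCO3:CaO mole ratio is 1:1, so n(CaO) = 1.828 × 1/1 = 1.828 mol.
Mass of CaO = 1.828 mol × 56.08 g/mol = 102.5 g.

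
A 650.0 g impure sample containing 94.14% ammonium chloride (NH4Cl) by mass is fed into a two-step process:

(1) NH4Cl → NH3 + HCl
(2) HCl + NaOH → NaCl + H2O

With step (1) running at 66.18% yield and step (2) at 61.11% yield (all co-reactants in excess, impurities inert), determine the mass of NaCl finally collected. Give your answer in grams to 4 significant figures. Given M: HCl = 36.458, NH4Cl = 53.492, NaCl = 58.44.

Pure NH4Cl = 650.0 × 0.9414 = 611.91 g.
n(NH4Cl) = 611.91 / 53.492 = 11.439 mol.
Step 1 (NH4Cl:HCl = 1:1): theoretical n(HCl) = 11.439 mol; at 66.18% yield, n(HCl) = 7.5705 mol.
Step 2 (HCl:NaCl = 1:1): theoretical n(NaCl) = 7.5705 mol, so theoretical mass = 7.5705 × 58.44 = 442.42 g.
At 61.11% yield, actual mass of NaCl = 442.42 × 0.6111 = 270.36 g.

270.4 g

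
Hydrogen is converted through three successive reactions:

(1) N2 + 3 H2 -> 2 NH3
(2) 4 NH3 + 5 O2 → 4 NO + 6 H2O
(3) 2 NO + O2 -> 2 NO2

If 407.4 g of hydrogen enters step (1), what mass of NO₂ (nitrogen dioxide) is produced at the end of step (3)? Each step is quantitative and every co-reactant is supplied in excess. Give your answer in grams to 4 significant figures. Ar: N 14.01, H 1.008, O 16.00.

6199 g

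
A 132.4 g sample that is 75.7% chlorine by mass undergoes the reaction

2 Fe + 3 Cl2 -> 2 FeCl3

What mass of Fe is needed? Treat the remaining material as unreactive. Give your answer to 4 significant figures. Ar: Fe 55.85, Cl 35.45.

52.63 g

Mass of pure Cl2 = 132.4 g × 0.757 = 100.23 g.
M(Cl2) = 2(35.45) = 70.90 g/mol.
M(Fe) = 55.85 g/mol.
n(Cl2) = 100.23 g / 70.90 g/mol = 1.4136 mol.
From the equation the Cl2:Fe mole ratio is 3:2, so n(Fe) = 1.4136 × 2/3 = 0.94242 mol.
Mass of Fe = 0.94242 mol × 55.85 g/mol = 52.634 g.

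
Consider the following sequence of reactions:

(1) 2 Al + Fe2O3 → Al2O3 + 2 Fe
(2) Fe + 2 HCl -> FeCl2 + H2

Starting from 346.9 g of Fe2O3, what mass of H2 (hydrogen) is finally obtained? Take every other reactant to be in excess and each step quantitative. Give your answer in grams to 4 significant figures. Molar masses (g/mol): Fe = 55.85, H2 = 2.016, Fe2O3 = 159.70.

8.758 g

n(Fe2O3) = 346.90 / 159.70 = 2.1722 mol.
Step 1 gives a 1:2 ratio of Fe2O3 to Fe, so n(Fe) = 4.3444 mol.
In step 2 the Fe:H2 ratio is 1:1, so n(H2) = 4.3444 mol.
Mass of H2 = 4.3444 × 2.016 = 8.7583 g.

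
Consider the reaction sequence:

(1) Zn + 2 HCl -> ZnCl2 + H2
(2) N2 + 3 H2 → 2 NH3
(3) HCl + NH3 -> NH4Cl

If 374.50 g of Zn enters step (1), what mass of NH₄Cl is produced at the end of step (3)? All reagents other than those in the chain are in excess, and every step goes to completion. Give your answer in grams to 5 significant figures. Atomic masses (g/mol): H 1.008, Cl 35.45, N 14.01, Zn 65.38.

204.27 g

M(Zn) = 65.38 g/mol.
M(NH4Cl) = 14.01 + 4(1.008) + 35.45 = 53.492 g/mol.
n(Zn) = 374.50 / 65.38 = 5.72805 mol.
Reaction (1): Zn→H2 ratio 1:1 ⇒ n(H2) = 5.72805 mol.
Reaction (2): H2→NH3 ratio 3:2 ⇒ n(NH3) = 3.81870 mol.
Reaction (3): NH3→NH4Cl ratio 1:1 ⇒ n(NH4Cl) = 3.81870 mol.
Mass of NH4Cl = 3.81870 × 53.492 = 204.270 g.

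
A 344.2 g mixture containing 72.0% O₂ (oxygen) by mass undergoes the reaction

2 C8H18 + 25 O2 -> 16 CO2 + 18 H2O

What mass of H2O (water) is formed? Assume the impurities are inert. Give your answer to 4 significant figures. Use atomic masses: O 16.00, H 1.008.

Mass of pure O2 = 344.2 g × 0.720 = 247.82 g.
M(O2) = 2(16.00) = 32.00 g/mol.
M(H2O) = 2(1.008) + 16.00 = 18.016 g/mol.
n(O2) = 247.82 g / 32.00 g/mol = 7.7445 mol.
From the equation the O2:H2O mole ratio is 25:18, so n(H2O) = 7.7445 × 18/25 = 5.5760 mol.
Mass of H2O = 5.5760 mol × 18.016 g/mol = 100.46 g.

100.5 g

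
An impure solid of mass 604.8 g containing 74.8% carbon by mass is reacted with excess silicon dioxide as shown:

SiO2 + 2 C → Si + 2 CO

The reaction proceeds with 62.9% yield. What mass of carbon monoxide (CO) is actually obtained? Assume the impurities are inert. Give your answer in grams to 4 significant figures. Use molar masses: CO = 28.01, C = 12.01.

Pure C available = 604.8 g × 0.748 = 452.39 g.
n(C) = 452.39 g / 12.01 g/mol = 37.668 mol.
From the equation the C:CO mole ratio is 2:2, so n(CO) = 37.668 × 2/2 = 37.668 mol.
Mass of CO = 37.668 mol × 28.01 g/mol = 1055.1 g.
Actual mass collected = 1055.1 g × 0.629 = 663.64 g.

663.6 g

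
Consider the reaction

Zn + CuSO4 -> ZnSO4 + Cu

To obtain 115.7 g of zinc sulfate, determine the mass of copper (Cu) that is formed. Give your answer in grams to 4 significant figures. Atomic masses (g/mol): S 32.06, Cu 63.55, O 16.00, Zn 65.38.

45.54 g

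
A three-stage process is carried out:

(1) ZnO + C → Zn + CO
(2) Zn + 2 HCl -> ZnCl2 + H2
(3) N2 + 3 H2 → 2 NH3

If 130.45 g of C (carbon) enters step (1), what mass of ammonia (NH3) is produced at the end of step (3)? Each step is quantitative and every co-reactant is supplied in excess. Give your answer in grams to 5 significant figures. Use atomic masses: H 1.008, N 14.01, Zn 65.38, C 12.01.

M(C) = 12.01 g/mol.
M(NH3) = 14.01 + 3(1.008) = 17.034 g/mol.
n(C) = 130.45 / 12.01 = 10.8618 mol.
Reaction (1): C→Zn ratio 1:1 ⇒ n(Zn) = 10.8618 mol.
Reaction (2): Zn→H2 ratio 1:1 ⇒ n(H2) = 10.8618 mol.
Reaction (3): H2→NH3 ratio 3:2 ⇒ n(NH3) = 7.24119 mol.
Mass of NH3 = 7.24119 × 17.034 = 123.346 g.

123.35 g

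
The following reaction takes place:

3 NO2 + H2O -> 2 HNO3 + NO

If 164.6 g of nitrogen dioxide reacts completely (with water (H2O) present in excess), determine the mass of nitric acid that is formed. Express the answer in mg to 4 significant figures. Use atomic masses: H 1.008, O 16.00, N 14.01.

150300 mg

M(NO2) = 14.01 + 2(16.00) = 46.01 g/mol.
M(HNO3) = 1.008 + 14.01 + 3(16.00) = 63.018 g/mol.
n(NO2) = 164.60 g / 46.01 g/mol = 3.5775 mol.
From the equation the NO2:HNO3 mole ratio is 3:2, so n(HNO3) = 3.5775 × 2/3 = 2.3850 mol.
Mass of HNO3 = 2.3850 mol × 63.018 g/mol = 150.30 g.
Converting to mg: 150.30 g = 150300 mg.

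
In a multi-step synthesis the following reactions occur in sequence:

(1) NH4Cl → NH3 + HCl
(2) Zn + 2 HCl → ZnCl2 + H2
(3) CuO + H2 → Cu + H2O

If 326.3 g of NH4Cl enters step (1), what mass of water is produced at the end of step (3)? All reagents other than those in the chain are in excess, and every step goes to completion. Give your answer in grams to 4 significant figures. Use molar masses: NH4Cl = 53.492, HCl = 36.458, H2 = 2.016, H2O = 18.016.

n(NH4Cl) = 326.3 / 53.492 = 6.1000 mol.
Reaction (1): NH4Cl→HCl ratio 1:1 ⇒ n(HCl) = 6.1000 mol.
Reaction (2): HCl→H2 ratio 2:1 ⇒ n(H2) = 3.0500 mol.
Reaction (3): H2→H2O ratio 1:1 ⇒ n(H2O) = 3.0500 mol.
Mass of H2O = 3.0500 × 18.016 = 54.949 g.

54.95 g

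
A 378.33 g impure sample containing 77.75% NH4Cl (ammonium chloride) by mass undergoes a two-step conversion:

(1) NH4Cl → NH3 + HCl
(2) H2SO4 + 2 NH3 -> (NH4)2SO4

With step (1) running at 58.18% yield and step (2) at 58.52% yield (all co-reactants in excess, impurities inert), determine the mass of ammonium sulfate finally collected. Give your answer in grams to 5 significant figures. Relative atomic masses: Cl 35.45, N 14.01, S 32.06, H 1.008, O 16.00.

123.70 g

Pure NH4Cl = 378.33 × 0.7775 = 294.152 g.
M(NH4Cl) = 14.01 + 4(1.008) + 35.45 = 53.492 g/mol.
M((NH4)2SO4) = 2(14.01) + 8(1.008) + 32.06 + 4(16.00) = 132.144 g/mol.
n(NH4Cl) = 294.152 / 53.492 = 5.49898 mol.
Step 1 (NH4Cl:NH3 = 1:1): theoretical n(NH3) = 5.49898 mol; at 58.18% yield, n(NH3) = 3.19931 mol.
Step 2 (NH3:(NH4)2SO4 = 2:1): theoretical n((NH4)2SO4) = 1.59965 mol, so theoretical mass = 1.59965 × 132.144 = 211.385 g.
At 58.52% yield, actual mass of (NH4)2SO4 = 211.385 × 0.5852 = 123.702 g.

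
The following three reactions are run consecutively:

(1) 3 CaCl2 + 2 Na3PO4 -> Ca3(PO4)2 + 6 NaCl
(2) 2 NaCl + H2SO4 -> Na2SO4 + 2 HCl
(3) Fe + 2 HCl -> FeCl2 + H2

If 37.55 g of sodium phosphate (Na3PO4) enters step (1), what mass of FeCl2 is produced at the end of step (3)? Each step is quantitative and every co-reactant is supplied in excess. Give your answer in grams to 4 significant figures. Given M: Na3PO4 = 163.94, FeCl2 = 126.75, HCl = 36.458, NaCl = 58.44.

n(Na3PO4) = 37.55 / 163.94 = 0.22905 mol.
Reaction (1): Na3PO4→NaCl ratio 2:6 ⇒ n(NaCl) = 0.68714 mol.
Reaction (2): NaCl→HCl ratio 2:2 ⇒ n(HCl) = 0.68714 mol.
Reaction (3): HCl→FeCl2 ratio 2:1 ⇒ n(FeCl2) = 0.34357 mol.
Mass of FeCl2 = 0.34357 × 126.75 = 43.548 g.

43.55 g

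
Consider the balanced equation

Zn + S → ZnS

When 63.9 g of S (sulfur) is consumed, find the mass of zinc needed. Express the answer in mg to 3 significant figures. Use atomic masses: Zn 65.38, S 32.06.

130000 mg

M(S) = 32.06 g/mol.
M(Zn) = 65.38 g/mol.
n(S) = 63.90 g / 32.06 g/mol = 1.993 mol.
From the equation the S:Zn mole ratio is 1:1, so n(Zn) = 1.993 × 1/1 = 1.993 mol.
Mass of Zn = 1.993 mol × 65.38 g/mol = 130.3 g.
Converting to mg: 130.3 g = 130000 mg.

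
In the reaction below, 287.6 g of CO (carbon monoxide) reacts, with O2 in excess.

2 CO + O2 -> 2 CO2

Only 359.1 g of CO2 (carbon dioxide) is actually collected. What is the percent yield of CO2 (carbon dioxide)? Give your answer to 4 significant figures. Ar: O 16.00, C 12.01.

M(CO) = 12.01 + 16.00 = 28.01 g/mol.
M(CO2) = 12.01 + 2(16.00) = 44.01 g/mol.
n(CO) = 287.60 g / 28.01 g/mol = 10.268 mol.
From the equation the CO:CO2 mole ratio is 2:2, so n(CO2) = 10.268 × 2/2 = 10.268 mol.
Mass of CO2 = 10.268 mol × 44.01 g/mol = 451.88 g.
This is the theoretical yield. Percent yield = 359.1 g / 451.88 g × 100% = 79.467%.

79.47 %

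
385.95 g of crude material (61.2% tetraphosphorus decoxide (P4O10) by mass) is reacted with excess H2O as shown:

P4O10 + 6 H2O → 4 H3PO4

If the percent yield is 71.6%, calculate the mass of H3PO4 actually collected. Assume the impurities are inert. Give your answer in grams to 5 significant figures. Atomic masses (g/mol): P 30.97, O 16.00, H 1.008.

Pure P4O10 available = 385.95 g × 0.612 = 236.201 g.
M(P4O10) = 4(30.97) + 10(16.00) = 283.88 g/mol.
M(H3PO4) = 3(1.008) + 30.97 + 4(16.00) = 97.994 g/mol.
n(P4O10) = 236.201 g / 283.88 g/mol = 0.832047 mol.
From the equation the P4O10:H3PO4 mole ratio is 1:4, so n(H3PO4) = 0.832047 × 4/1 = 3.32819 mol.
Mass of H3PO4 = 3.32819 mol × 97.994 g/mol = 326.142 g.
Actual mass collected = 326.142 g × 0.716 = 233.518 g.

233.52 g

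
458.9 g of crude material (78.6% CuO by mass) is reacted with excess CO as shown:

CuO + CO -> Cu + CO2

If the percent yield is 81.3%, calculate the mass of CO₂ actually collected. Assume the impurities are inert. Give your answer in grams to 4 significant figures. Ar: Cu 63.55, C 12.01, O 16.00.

162.2 g

Pure CuO available = 458.9 g × 0.786 = 360.70 g.
M(CuO) = 63.55 + 16.00 = 79.55 g/mol.
M(CO2) = 12.01 + 2(16.00) = 44.01 g/mol.
n(CuO) = 360.70 g / 79.55 g/mol = 4.5342 mol.
From the equation the CuO:CO2 mole ratio is 1:1, so n(CO2) = 4.5342 × 1/1 = 4.5342 mol.
Mass of CO2 = 4.5342 mol × 44.01 g/mol = 199.55 g.
Actual mass collected = 199.55 g × 0.813 = 162.23 g.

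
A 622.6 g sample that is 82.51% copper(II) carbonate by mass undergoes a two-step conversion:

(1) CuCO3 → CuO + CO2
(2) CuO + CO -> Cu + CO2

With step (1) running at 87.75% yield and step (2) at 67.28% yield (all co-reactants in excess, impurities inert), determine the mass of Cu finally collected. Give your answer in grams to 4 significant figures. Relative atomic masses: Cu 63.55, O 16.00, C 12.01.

156.0 g

Pure CuCO3 = 622.6 × 0.8251 = 513.71 g.
M(CuCO3) = 63.55 + 12.01 + 3(16.00) = 123.56 g/mol.
M(Cu) = 63.55 g/mol.
n(CuCO3) = 513.71 / 123.56 = 4.1576 mol.
Step 1 (CuCO3:CuO = 1:1): theoretical n(CuO) = 4.1576 mol; at 87.75% yield, n(CuO) = 3.6483 mol.
Step 2 (CuO:Cu = 1:1): theoretical n(Cu) = 3.6483 mol, so theoretical mass = 3.6483 × 63.55 = 231.85 g.
At 67.28% yield, actual mass of Cu = 231.85 × 0.6728 = 155.99 g.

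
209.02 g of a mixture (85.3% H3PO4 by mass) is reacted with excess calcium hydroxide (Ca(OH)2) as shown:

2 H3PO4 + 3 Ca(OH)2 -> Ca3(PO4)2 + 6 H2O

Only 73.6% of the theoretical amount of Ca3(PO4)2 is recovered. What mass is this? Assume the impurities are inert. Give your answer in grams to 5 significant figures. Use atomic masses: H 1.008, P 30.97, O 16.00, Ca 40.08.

207.68 g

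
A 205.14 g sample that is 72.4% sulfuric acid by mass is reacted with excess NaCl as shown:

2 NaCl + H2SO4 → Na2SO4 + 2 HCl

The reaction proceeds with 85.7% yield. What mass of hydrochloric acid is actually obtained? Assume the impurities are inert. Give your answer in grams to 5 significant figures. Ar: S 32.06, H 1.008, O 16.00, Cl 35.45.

Pure H2SO4 available = 205.14 g × 0.724 = 148.521 g.
M(H2SO4) = 2(1.008) + 32.06 + 4(16.00) = 98.076 g/mol.
M(HCl) = 1.008 + 35.45 = 36.458 g/mol.
n(H2SO4) = 148.521 g / 98.076 g/mol = 1.51435 mol.
From the equation the H2SO4:HCl mole ratio is 1:2, so n(HCl) = 1.51435 × 2/1 = 3.02870 mol.
Mass of HCl = 3.02870 mol × 36.458 g/mol = 110.420 g.
Actual mass collected = 110.420 g × 0.857 = 94.6302 g.

94.630 g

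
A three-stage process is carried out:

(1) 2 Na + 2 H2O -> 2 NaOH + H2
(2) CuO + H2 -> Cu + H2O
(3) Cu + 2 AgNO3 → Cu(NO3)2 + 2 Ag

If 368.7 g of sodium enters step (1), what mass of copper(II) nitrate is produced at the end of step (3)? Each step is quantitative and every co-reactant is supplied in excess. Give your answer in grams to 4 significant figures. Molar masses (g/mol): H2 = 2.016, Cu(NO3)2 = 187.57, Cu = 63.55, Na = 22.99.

1504 g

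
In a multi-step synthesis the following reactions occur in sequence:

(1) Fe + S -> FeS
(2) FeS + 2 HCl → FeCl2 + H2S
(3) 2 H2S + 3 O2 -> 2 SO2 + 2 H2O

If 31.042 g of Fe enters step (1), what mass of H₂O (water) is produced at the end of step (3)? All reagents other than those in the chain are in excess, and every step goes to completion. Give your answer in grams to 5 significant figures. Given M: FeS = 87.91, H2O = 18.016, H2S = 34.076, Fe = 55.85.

n(Fe) = 31.042 / 55.85 = 0.555810 mol.
Reaction (1): Fe→FeS ratio 1:1 ⇒ n(FeS) = 0.555810 mol.
Reaction (2): FeS→H2S ratio 1:1 ⇒ n(H2S) = 0.555810 mol.
Reaction (3): H2S→H2O ratio 2:2 ⇒ n(H2O) = 0.555810 mol.
Mass of H2O = 0.555810 × 18.016 = 10.0135 g.

10.013 g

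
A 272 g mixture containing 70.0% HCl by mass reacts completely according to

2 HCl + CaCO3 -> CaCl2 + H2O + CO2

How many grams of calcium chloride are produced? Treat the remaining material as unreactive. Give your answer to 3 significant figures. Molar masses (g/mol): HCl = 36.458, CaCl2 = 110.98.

290 g

Mass of pure HCl = 272 g × 0.700 = 190.4 g.
n(HCl) = 190.4 g / 36.458 g/mol = 5.222 mol.
From the equation the HCl:CaCl2 mole ratio is 2:1, so n(CaCl2) = 5.222 × 1/2 = 2.611 mol.
Mass of CaCl2 = 2.611 mol × 110.98 g/mol = 289.8 g.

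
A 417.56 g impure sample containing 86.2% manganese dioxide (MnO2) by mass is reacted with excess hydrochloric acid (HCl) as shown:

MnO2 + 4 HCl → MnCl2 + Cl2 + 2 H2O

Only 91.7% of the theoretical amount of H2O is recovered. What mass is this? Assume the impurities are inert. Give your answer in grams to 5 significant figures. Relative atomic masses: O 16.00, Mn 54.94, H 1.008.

136.79 g

Pure MnO2 available = 417.56 g × 0.862 = 359.937 g.
M(MnO2) = 54.94 + 2(16.00) = 86.94 g/mol.
M(H2O) = 2(1.008) + 16.00 = 18.016 g/mol.
n(MnO2) = 359.937 g / 86.94 g/mol = 4.14006 mol.
From the equation the MnO2:H2O mole ratio is 1:2, so n(H2O) = 4.14006 × 2/1 = 8.28012 mol.
Mass of H2O = 8.28012 mol × 18.016 g/mol = 149.175 g.
Actual mass collected = 149.175 g × 0.917 = 136.793 g.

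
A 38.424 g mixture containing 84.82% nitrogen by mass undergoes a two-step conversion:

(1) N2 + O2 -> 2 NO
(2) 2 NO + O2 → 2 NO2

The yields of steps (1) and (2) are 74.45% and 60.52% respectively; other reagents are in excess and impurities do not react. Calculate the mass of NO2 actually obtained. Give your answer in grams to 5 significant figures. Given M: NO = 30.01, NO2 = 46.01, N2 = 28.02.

Pure N2 = 38.424 × 0.8482 = 32.5912 g.
n(N2) = 32.5912 / 28.02 = 1.16314 mol.
Step 1 (N2:NO = 1:2): theoretical n(NO) = 2.32628 mol; at 74.45% yield, n(NO) = 1.73192 mol.
Step 2 (NO:NO2 = 2:2): theoretical n(NO2) = 1.73192 mol, so theoretical mass = 1.73192 × 46.01 = 79.6856 g.
At 60.52% yield, actual mass of NO2 = 79.6856 × 0.6052 = 48.2257 g.

48.226 g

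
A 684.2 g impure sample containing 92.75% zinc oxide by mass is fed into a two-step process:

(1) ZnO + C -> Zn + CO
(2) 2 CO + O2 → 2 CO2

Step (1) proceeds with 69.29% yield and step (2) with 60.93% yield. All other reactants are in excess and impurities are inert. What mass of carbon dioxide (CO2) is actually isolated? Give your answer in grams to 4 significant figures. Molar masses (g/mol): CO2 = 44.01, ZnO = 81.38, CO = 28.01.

144.9 g

Pure ZnO = 684.2 × 0.9275 = 634.60 g.
n(ZnO) = 634.60 / 81.38 = 7.7979 mol.
Step 1 (ZnO:CO = 1:1): theoretical n(CO) = 7.7979 mol; at 69.29% yield, n(CO) = 5.4032 mol.
Step 2 (CO:CO2 = 2:2): theoretical n(CO2) = 5.4032 mol, so theoretical mass = 5.4032 × 44.01 = 237.79 g.
At 60.93% yield, actual mass of CO2 = 237.79 × 0.6093 = 144.89 g.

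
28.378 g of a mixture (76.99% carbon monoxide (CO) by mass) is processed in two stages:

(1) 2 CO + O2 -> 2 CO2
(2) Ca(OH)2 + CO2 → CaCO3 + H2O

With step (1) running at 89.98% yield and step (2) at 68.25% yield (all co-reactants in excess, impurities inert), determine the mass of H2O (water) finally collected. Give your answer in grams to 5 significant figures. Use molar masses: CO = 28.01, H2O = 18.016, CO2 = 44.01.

8.6300 g

Pure CO = 28.378 × 0.7699 = 21.8482 g.
n(CO) = 21.8482 / 28.01 = 0.780015 mol.
Step 1 (CO:CO2 = 2:2): theoretical n(CO2) = 0.780015 mol; at 89.98% yield, n(CO2) = 0.701858 mol.
Step 2 (CO2:H2O = 1:1): theoretical n(H2O) = 0.701858 mol, so theoretical mass = 0.701858 × 18.016 = 12.6447 g.
At 68.25% yield, actual mass of H2O = 12.6447 × 0.6825 = 8.62998 g.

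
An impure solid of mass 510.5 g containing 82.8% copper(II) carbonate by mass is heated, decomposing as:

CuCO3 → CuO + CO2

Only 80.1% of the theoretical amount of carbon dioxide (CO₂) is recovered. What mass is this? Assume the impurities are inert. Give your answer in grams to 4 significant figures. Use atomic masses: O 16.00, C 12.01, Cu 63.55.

120.6 g

Pure CuCO3 available = 510.5 g × 0.828 = 422.69 g.
M(CuCO3) = 63.55 + 12.01 + 3(16.00) = 123.56 g/mol.
M(CO2) = 12.01 + 2(16.00) = 44.01 g/mol.
n(CuCO3) = 422.69 g / 123.56 g/mol = 3.4210 mol.
From the equation the CuCO3:CO2 mole ratio is 1:1, so n(CO2) = 3.4210 × 1/1 = 3.4210 mol.
Mass of CO2 = 3.4210 mol × 44.01 g/mol = 150.56 g.
Actual mass collected = 150.56 g × 0.801 = 120.60 g.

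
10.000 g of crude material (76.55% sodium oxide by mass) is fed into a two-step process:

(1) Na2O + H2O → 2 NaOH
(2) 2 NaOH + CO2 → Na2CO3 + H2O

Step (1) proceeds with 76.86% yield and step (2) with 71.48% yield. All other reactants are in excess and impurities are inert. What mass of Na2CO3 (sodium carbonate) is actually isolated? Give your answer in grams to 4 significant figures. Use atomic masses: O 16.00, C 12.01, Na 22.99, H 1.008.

7.192 g

Pure Na2O = 10.000 × 0.7655 = 7.6550 g.
M(Na2O) = 2(22.99) + 16.00 = 61.98 g/mol.
M(Na2CO3) = 2(22.99) + 12.01 + 3(16.00) = 105.99 g/mol.
n(Na2O) = 7.6550 / 61.98 = 0.12351 mol.
Step 1 (Na2O:NaOH = 1:2): theoretical n(NaOH) = 0.24702 mol; at 76.86% yield, n(NaOH) = 0.18986 mol.
Step 2 (NaOH:Na2CO3 = 2:1): theoretical n(Na2CO3) = 0.094928 mol, so theoretical mass = 0.094928 × 105.99 = 10.061 g.
At 71.48% yield, actual mass of Na2CO3 = 10.061 × 0.7148 = 7.1919 g.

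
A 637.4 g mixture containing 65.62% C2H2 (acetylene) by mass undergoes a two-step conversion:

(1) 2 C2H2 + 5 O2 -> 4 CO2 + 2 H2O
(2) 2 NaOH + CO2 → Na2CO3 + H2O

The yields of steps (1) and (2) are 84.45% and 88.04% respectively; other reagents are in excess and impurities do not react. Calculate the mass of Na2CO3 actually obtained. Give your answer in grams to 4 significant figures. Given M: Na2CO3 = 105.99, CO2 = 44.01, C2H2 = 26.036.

2532 g

Pure C2H2 = 637.4 × 0.6562 = 418.26 g.
n(C2H2) = 418.26 / 26.036 = 16.065 mol.
Step 1 (C2H2:CO2 = 2:4): theoretical n(CO2) = 32.130 mol; at 84.45% yield, n(CO2) = 27.133 mol.
Step 2 (CO2:Na2CO3 = 1:1): theoretical n(Na2CO3) = 27.133 mol, so theoretical mass = 27.133 × 105.99 = 2875.9 g.
At 88.04% yield, actual mass of Na2CO3 = 2875.9 × 0.8804 = 2531.9 g.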